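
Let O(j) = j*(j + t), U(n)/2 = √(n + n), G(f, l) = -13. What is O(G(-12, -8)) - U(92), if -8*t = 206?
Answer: 2015/4 - 4*√46 ≈ 476.62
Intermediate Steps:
t = -103/4 (t = -⅛*206 = -103/4 ≈ -25.750)
U(n) = 2*√2*√n (U(n) = 2*√(n + n) = 2*√(2*n) = 2*(√2*√n) = 2*√2*√n)
O(j) = j*(-103/4 + j) (O(j) = j*(j - 103/4) = j*(-103/4 + j))
O(G(-12, -8)) - U(92) = (¼)*(-13)*(-103 + 4*(-13)) - 2*√2*√92 = (¼)*(-13)*(-103 - 52) - 2*√2*2*√23 = (¼)*(-13)*(-155) - 4*√46 = 2015/4 - 4*√46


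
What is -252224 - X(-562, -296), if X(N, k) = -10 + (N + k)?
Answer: -251356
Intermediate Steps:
X(N, k) = -10 + N + k
-252224 - X(-562, -296) = -252224 - (-10 - 562 - 296) = -252224 - 1*(-868) = -252224 + 868 = -251356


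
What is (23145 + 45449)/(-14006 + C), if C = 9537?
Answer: -68594/4469 ≈ -15.349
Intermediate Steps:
(23145 + 45449)/(-14006 + C) = (23145 + 45449)/(-14006 + 9537) = 68594/(-4469) = 68594*(-1/4469) = -68594/4469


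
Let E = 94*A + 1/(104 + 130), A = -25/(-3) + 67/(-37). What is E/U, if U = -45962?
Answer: -5308405/397938996 ≈ -0.013340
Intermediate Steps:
A = 724/111 (A = -25*(-⅓) + 67*(-1/37) = 25/3 - 67/37 = 724/111 ≈ 6.5225)
E = 5308405/8658 (E = 94*(724/111) + 1/(104 + 130) = 68056/111 + 1/234 = 5308405/8658 ≈ 613.12)
E/U = (5308405/8658)/(-45962) = (5308405/8658)*(-1/45962) = -5308405/397938996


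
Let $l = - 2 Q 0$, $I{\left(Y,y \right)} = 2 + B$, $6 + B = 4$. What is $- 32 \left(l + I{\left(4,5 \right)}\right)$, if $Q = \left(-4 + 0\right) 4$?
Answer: $0$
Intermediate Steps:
$Q = -16$ ($Q = \left(-4\right) 4 = -16$)
$B = -2$ ($B = -6 + 4 = -2$)
$I{\left(Y,y \right)} = 0$ ($I{\left(Y,y \right)} = 2 - 2 = 0$)
$l = 0$ ($l = \left(-2\right) \left(-16\right) 0 = 32 \cdot 0 = 0$)
$- 32 \left(l + I{\left(4,5 \right)}\right) = - 32 \left(0 + 0\right) = \left(-32\right) 0 = 0$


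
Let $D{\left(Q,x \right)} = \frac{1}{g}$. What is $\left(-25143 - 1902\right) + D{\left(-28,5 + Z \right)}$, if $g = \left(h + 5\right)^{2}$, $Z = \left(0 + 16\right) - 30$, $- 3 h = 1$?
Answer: $- \frac{5300811}{196} \approx -27045.0$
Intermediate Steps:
$h = - \frac{1}{3}$ ($h = \left(- \frac{1}{3}\right) 1 = - \frac{1}{3} \approx -0.33333$)
$Z = -14$ ($Z = 16 - 30 = -14$)
$g = \frac{196}{9}$ ($g = \left(- \frac{1}{3} + 5\right)^{2} = \left(\frac{14}{3}\right)^{2} = \frac{196}{9} \approx 21.778$)
$D{\left(Q,x \right)} = \frac{9}{196}$ ($D{\left(Q,x \right)} = \frac{1}{\frac{196}{9}} = \frac{9}{196}$)
$\left(-25143 - 1902\right) + D{\left(-28,5 + Z \right)} = \left(-25143 - 1902\right) + \frac{9}{196} = -27045 + \frac{9}{196} = - \frac{5300811}{196}$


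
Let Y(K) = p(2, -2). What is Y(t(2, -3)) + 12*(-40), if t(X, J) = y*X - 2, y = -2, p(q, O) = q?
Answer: -478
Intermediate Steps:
t(X, J) = -2 - 2*X (t(X, J) = -2*X - 2 = -2 - 2*X)
Y(K) = 2
Y(t(2, -3)) + 12*(-40) = 2 + 12*(-40) = 2 - 480 = -478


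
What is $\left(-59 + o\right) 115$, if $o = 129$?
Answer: $8050$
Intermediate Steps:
$\left(-59 + o\right) 115 = \left(-59 + 129\right) 115 = 70 \cdot 115 = 8050$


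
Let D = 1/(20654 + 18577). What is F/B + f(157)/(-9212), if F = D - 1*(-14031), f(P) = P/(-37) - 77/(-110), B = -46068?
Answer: -468451747029023/1540013041523880 ≈ -0.30419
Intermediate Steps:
f(P) = 7/10 - P/37 (f(P) = P*(-1/37) - 77*(-1/110) = -P/37 + 7/10 = 7/10 - P/37)
D = 1/39231 ≈ 2.5490e-5
F = 550450162/39231 (F = 1/39231 - 1*(-14031) = 1/39231 + 14031 = 550450162/39231 ≈ 14031.)
F/B + f(157)/(-9212) = (550450162/39231)/(-46068) + (7/10 - 1/37*157)/(-9212) = (550450162/39231)*(-1/46068) + (7/10 - 157/37)*(-1/9212) = -275225081/903646854 - 1311/370*(-1/9212) = -275225081/903646854 + 1311/3408440 = -468451747029023/1540013041523880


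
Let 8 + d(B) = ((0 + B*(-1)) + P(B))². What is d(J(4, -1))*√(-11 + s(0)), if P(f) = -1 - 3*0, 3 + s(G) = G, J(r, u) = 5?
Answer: 28*I*√14 ≈ 104.77*I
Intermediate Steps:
s(G) = -3 + G
P(f) = -1 (P(f) = -1 - 1*0 = -1 + 0 = -1)
d(B) = -8 + (-1 - B)² (d(B) = -8 + ((0 + B*(-1)) - 1)² = -8 + ((0 - B) - 1)² = -8 + (-B - 1)² = -8 + (-1 - B)²)
d(J(4, -1))*√(-11 + s(0)) = (-8 + (1 + 5)²)*√(-11 + (-3 + 0)) = (-8 + 6²)*√(-11 - 3) = (-8 + 36)*√(-14) = 28*(I*√14) = 28*I*√14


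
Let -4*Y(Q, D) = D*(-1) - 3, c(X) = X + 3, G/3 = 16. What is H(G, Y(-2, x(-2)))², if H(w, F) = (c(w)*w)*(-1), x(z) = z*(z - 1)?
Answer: 5992704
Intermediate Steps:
x(z) = z*(-1 + z)
G = 48 (G = 3*16 = 48)
c(X) = 3 + X
Y(Q, D) = ¾ + D/4 (Y(Q, D) = -(D*(-1) - 3)/4 = -(-D - 3)/4 = -(-3 - D)/4 = ¾ + D/4)
H(w, F) = -w*(3 + w) (H(w, F) = ((3 + w)*w)*(-1) = (w*(3 + w))*(-1) = -w*(3 + w))
H(G, Y(-2, x(-2)))² = (-1*48*(3 + 48))² = (-1*48*51)² = (-2448)² = 5992704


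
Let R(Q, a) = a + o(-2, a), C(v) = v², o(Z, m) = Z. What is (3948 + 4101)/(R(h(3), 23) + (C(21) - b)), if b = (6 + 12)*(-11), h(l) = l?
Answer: 2683/220 ≈ 12.195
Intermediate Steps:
b = -198 (b = 18*(-11) = -198)
R(Q, a) = -2 + a (R(Q, a) = a - 2 = -2 + a)
(3948 + 4101)/(R(h(3), 23) + (C(21) - b)) = (3948 + 4101)/((-2 + 23) + (21² - 1*(-198))) = 8049/(21 + (441 + 198)) = 8049/(21 + 639) = 8049/660 = 8049*(1/660) = 2683/220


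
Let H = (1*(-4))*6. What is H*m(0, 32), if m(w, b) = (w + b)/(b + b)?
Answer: -12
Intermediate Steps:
m(w, b) = (b + w)/(2*b) (m(w, b) = (b + w)/((2*b)) = (b + w)*(1/(2*b)) = (b + w)/(2*b))
H = -24 (H = -4*6 = -24)
H*m(0, 32) = -12*(32 + 0)/32 = -12*32/32 = -24*½ = -12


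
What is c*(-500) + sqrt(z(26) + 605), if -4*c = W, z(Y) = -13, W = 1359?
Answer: 169875 + 4*sqrt(37) ≈ 1.6990e+5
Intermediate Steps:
c = -1359/4 (c = -1/4*1359 = -1359/4 ≈ -339.75)
c*(-500) + sqrt(z(26) + 605) = -1359/4*(-500) + sqrt(-13 + 605) = 169875 + sqrt(592) = 169875 + 4*sqrt(37)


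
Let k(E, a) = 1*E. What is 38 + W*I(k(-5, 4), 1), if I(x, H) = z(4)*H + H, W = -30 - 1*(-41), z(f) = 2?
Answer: 71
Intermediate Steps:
k(E, a) = E
W = 11 (W = -30 + 41 = 11)
I(x, H) = 3*H (I(x, H) = 2*H + H = 3*H)
38 + W*I(k(-5, 4), 1) = 38 + 11*(3*1) = 38 + 11*3 = 38 + 33 = 71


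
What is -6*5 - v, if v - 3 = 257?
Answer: -290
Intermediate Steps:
v = 260 (v = 3 + 257 = 260)
-6*5 - v = -6*5 - 1*260 = -30 - 260 = -290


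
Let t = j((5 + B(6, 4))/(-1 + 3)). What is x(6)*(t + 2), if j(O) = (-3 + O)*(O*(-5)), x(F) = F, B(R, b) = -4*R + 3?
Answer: -2628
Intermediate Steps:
B(R, b) = 3 - 4*R
j(O) = -5*O*(-3 + O) (j(O) = (-3 + O)*(-5*O) = -5*O*(-3 + O))
t = -440 (t = 5*((5 + (3 - 4*6))/(-1 + 3))*(3 - (5 + (3 - 4*6))/(-1 + 3)) = 5*((5 + (3 - 24))/2)*(3 - (5 + (3 - 24))/2) = 5*((5 - 21)*(1/2))*(3 - (5 - 21)/2) = 5*(-16*1/2)*(3 - (-16)/2) = 5*(-8)*(3 - 1*(-8)) = 5*(-8)*(3 + 8) = 5*(-8)*11 = -440)
x(6)*(t + 2) = 6*(-440 + 2) = 6*(-438) = -2628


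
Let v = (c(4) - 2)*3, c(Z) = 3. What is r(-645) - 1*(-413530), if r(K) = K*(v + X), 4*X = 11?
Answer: 1639285/4 ≈ 4.0982e+5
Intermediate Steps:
X = 11/4 (X = (¼)*11 = 11/4 ≈ 2.7500)
v = 3 (v = (3 - 2)*3 = 1*3 = 3)
r(K) = 23*K/4 (r(K) = K*(3 + 11/4) = K*(23/4) = 23*K/4)
r(-645) - 1*(-413530) = (23/4)*(-645) - 1*(-413530) = -14835/4 + 413530 = 1639285/4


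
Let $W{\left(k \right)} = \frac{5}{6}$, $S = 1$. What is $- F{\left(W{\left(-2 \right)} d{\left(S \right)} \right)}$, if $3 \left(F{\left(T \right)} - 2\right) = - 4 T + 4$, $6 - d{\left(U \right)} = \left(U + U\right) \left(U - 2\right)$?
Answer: $\frac{50}{9} \approx 5.5556$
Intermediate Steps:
$d{\left(U \right)} = 6 - 2 U \left(-2 + U\right)$ ($d{\left(U \right)} = 6 - \left(U + U\right) \left(U - 2\right) = 6 - 2 U \left(-2 + U\right)$)
$W{\left(k \right)} = \frac{5}{6}$ ($W{\left(k \right)} = 5 \cdot \frac{1}{6} = \frac{5}{6}$)
$F{\left(T \right)} = \frac{10}{3} - \frac{4 T}{3}$ ($F{\left(T \right)} = 2 + \frac{- 4 T + 4}{3} = 2 + \frac{4 - 4 T}{3} = 2 - \left(- \frac{4}{3} + \frac{4 T}{3}\right) = \frac{10}{3} - \frac{4 T}{3}$)
$- F{\left(W{\left(-2 \right)} d{\left(S \right)} \right)} = - (\frac{10}{3} - \frac{4 \frac{5 \left(6 - 2 \cdot 1^{2} + 4 \cdot 1\right)}{6}}{3}) = - (\frac{10}{3} - \frac{4 \frac{5 \left(6 - 2 + 4\right)}{6}}{3}) = - (\frac{10}{3} - \frac{4 \cdot \frac{5}{6} \cdot 8}{3}) = - (\frac{10}{3} - \frac{80}{9}) = \left(-1\right) \left(- \frac{50}{9}\right) = \frac{50}{9}$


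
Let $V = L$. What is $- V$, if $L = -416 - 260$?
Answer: $676$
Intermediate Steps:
$L = -676$ ($L = -416 - 260 = -676$)
$V = -676$
$- V = \left(-1\right) \left(-676\right) = 676$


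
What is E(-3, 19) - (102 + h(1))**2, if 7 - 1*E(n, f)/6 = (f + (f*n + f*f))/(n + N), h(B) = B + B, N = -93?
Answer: -172061/16 ≈ -10754.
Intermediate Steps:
h(B) = 2*B
E(n, f) = 42 - 6*(f + f**2 + f*n)/(-93 + n) (E(n, f) = 42 - 6*(f + (f*n + f*f))/(n - 93) = 42 - 6*(f + (f*n + f**2))/(-93 + n) = 42 - 6*(f + (f**2 + f*n))/(-93 + n) = 42 - 6*(f + f**2 + f*n)/(-93 + n))
E(-3, 19) - (102 + h(1))**2 = 6*(-651 - 1*19 - 1*19**2 + 7*(-3) - 1*19*(-3))/(-93 - 3) - (102 + 2*1)**2 = 6*(-651 - 19 - 1*361 - 21 + 57)/(-96) - (102 + 2)**2 = 6*(-1/96)*(-651 - 19 - 361 - 21 + 57) - 1*104**2 = 6*(-1/96)*(-995) - 1*10816 = 995/16 - 10816 = -172061/16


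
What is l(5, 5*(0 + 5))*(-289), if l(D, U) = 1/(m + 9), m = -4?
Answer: -289/5 ≈ -57.800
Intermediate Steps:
l(D, U) = 1/5 (l(D, U) = 1/(-4 + 9) = 1/5)
l(5, 5*(0 + 5))*(-289) = (1/5)*(-289) = -289/5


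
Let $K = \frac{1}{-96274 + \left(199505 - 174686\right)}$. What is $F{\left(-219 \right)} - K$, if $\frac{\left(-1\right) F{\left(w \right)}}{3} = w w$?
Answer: $- \frac{10281159764}{71455} \approx -1.4388 \cdot 10^{5}$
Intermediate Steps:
$F{\left(w \right)} = - 3 w^{2}$ ($F{\left(w \right)} = - 3 w w = - 3 w^{2}$)
$K = - \frac{1}{71455}$ ($K = \frac{1}{-96274 + 24819} = \frac{1}{-71455} = - \frac{1}{71455} \approx -1.3995 \cdot 10^{-5}$)
$F{\left(-219 \right)} - K = - 3 \left(-219\right)^{2} - - \frac{1}{71455} = \left(-3\right) 47961 + \frac{1}{71455} = -143883 + \frac{1}{71455} = - \frac{10281159764}{71455}$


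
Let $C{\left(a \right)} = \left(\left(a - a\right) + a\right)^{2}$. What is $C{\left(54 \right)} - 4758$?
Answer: $-1842$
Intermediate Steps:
$C{\left(a \right)} = a^{2}$ ($C{\left(a \right)} = \left(0 + a\right)^{2} = a^{2}$)
$C{\left(54 \right)} - 4758 = 54^{2} - 4758 = 2916 - 4758 = -1842$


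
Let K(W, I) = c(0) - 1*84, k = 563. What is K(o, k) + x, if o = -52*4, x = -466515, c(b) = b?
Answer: -466599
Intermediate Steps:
o = -208
K(W, I) = -84 (K(W, I) = 0 - 1*84 = 0 - 84 = -84)
K(o, k) + x = -84 - 466515 = -466599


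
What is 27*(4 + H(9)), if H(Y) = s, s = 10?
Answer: 378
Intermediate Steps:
H(Y) = 10
27*(4 + H(9)) = 27*(4 + 10) = 27*14 = 378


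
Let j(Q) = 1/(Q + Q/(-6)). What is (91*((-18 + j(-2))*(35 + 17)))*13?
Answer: -5720988/5 ≈ -1.1442e+6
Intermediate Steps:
j(Q) = 6/(5*Q) (j(Q) = 1/(Q + Q*(-1/6)) = 1/(Q - Q/6) = 1/(5*Q/6) = 6/(5*Q))
(91*((-18 + j(-2))*(35 + 17)))*13 = (91*((-18 + (6/5)/(-2))*(35 + 17)))*13 = (91*((-18 + (6/5)*(-1/2))*52))*13 = (91*((-18 - 3/5)*52))*13 = (91*(-93/5*52))*13 = (91*(-4836/5))*13 = -440076/5*13 = -5720988/5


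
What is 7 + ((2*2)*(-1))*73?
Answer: -285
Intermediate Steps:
7 + ((2*2)*(-1))*73 = 7 + (4*(-1))*73 = 7 - 4*73 = 7 - 292 = -285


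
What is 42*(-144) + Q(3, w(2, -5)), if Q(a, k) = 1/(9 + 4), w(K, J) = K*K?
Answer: -78623/13 ≈ -6047.9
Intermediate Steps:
w(K, J) = K²
Q(a, k) = 1/13
42*(-144) + Q(3, w(2, -5)) = 42*(-144) + 1/13 = -6048 + 1/13 = -78623/13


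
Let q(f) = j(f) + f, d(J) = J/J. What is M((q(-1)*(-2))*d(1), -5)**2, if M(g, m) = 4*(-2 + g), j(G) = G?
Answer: 64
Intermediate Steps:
d(J) = 1
q(f) = 2*f (q(f) = f + f = 2*f)
M(g, m) = -8 + 4*g
M((q(-1)*(-2))*d(1), -5)**2 = (-8 + 4*(((2*(-1))*(-2))*1))**2 = (-8 + 4*(-2*(-2)*1))**2 = (-8 + 4*(4*1))**2 = (-8 + 4*4)**2 = (-8 + 16)**2 = 8**2 = 64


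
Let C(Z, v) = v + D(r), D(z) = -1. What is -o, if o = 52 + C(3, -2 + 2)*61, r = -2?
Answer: 9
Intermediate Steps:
C(Z, v) = -1 + v (C(Z, v) = v - 1 = -1 + v)
o = -9 (o = 52 + (-1 + (-2 + 2))*61 = 52 + (-1 + 0)*61 = 52 - 1*61 = 52 - 61 = -9)
-o = -1*(-9) = 9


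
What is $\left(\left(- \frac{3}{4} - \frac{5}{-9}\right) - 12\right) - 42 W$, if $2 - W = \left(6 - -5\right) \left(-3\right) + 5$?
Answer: $- \frac{45799}{36} \approx -1272.2$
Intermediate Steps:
$W = 30$ ($W = 2 - \left(\left(6 - -5\right) \left(-3\right) + 5\right) = 2 - \left(\left(6 + 5\right) \left(-3\right) + 5\right) = 2 - \left(11 \left(-3\right) + 5\right) = 2 - \left(-33 + 5\right) = 2 - -28 = 2 + 28 = 30$)
$\left(\left(- \frac{3}{4} - \frac{5}{-9}\right) - 12\right) - 42 W = \left(\left(- \frac{3}{4} - \frac{5}{-9}\right) - 12\right) - 1260 = \left(\left(\left(-3\right) \frac{1}{4} - - \frac{5}{9}\right) - 12\right) - 1260 = \left(\left(- \frac{3}{4} + \frac{5}{9}\right) - 12\right) - 1260 = \left(- \frac{7}{36} - 12\right) - 1260 = - \frac{439}{36} - 1260 = - \frac{45799}{36}$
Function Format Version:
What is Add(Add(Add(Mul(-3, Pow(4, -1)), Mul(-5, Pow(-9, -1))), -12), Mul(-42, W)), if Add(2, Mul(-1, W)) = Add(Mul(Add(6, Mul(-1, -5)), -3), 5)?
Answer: Rational(-45799, 36) ≈ -1272.2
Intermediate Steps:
W = 30 (W = Add(2, Mul(-1, Add(Mul(Add(6, Mul(-1, -5)), -3), 5))) = Add(2, Mul(-1, Add(Mul(Add(6, 5), -3), 5))) = Add(2, Mul(-1, Add(Mul(11, -3), 5))) = Add(2, Mul(-1, Add(-33, 5))) = Add(2, Mul(-1, -28)) = Add(2, 28) = 30)
Add(Add(Add(Mul(-3, Pow(4, -1)), Mul(-5, Pow(-9, -1))), -12), Mul(-42, W)) = Add(Add(Add(Mul(-3, Pow(4, -1)), Mul(-5, Pow(-9, -1))), -12), Mul(-42, 30)) = Add(Add(Add(Mul(-3, Rational(1, 4)), Mul(-5, Rational(-1, 9))), -12), -1260) = Add(Add(Add(Rational(-3, 4), Rational(5, 9)), -12), -1260) = Add(Add(Rational(-7, 36), -12), -1260) = Add(Rational(-439, 36), -1260) = Rational(-45799, 36)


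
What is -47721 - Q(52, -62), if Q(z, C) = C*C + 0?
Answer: -51565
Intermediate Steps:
Q(z, C) = C**2 (Q(z, C) = C**2 + 0 = C**2)
-47721 - Q(52, -62) = -47721 - 1*(-62)**2 = -47721 - 1*3844 = -47721 - 3844 = -51565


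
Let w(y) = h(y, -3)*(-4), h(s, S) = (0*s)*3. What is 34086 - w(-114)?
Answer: 34086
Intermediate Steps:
h(s, S) = 0 (h(s, S) = 0*3 = 0)
w(y) = 0 (w(y) = 0*(-4) = 0)
34086 - w(-114) = 34086 - 1*0 = 34086 + 0 = 34086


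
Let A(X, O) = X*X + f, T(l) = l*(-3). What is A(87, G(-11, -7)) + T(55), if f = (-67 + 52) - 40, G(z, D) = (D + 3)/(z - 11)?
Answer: 7349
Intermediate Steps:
G(z, D) = (3 + D)/(-11 + z)
f = -55 (f = -15 - 40 = -55)
T(l) = -3*l
A(X, O) = -55 + X**2 (A(X, O) = X*X - 55 = X**2 - 55 = -55 + X**2)
A(87, G(-11, -7)) + T(55) = (-55 + 87**2) - 3*55 = (-55 + 7569) - 165 = 7514 - 165 = 7349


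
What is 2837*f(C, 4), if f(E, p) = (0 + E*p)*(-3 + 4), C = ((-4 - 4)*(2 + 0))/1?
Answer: -181568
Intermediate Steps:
C = -16 (C = -8*2*1 = -16*1 = -16)
f(E, p) = E*p (f(E, p) = (E*p)*1 = E*p)
2837*f(C, 4) = 2837*(-16*4) = 2837*(-64) = -181568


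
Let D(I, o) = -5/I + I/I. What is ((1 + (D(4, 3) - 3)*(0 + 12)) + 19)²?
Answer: 361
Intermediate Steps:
D(I, o) = 1 - 5/I (D(I, o) = -5/I + 1 = 1 - 5/I)
((1 + (D(4, 3) - 3)*(0 + 12)) + 19)² = ((1 + ((-5 + 4)/4 - 3)*(0 + 12)) + 19)² = ((1 + ((¼)*(-1) - 3)*12) + 19)² = ((1 + (-¼ - 3)*12) + 19)² = ((1 - 13/4*12) + 19)² = ((1 - 39) + 19)² = (-38 + 19)² = (-19)² = 361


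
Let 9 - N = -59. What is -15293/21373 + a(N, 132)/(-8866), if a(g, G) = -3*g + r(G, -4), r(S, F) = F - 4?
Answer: -5957121/8613319 ≈ -0.69162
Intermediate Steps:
N = 68 (N = 9 - 1*(-59) = 9 + 59 = 68)
r(S, F) = -4 + F
a(g, G) = -8 - 3*g (a(g, G) = -3*g + (-4 - 4) = -3*g - 8 = -8 - 3*g)
-15293/21373 + a(N, 132)/(-8866) = -15293/21373 + (-8 - 3*68)/(-8866) = -15293*1/21373 + (-8 - 204)*(-1/8866) = -15293/21373 - 212*(-1/8866) = -15293/21373 + 106/4433 = -5957121/8613319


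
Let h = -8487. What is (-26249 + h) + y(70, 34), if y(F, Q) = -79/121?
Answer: -4203135/121 ≈ -34737.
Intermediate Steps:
y(F, Q) = -79/121 (y(F, Q) = -79*1/121 = -79/121)
(-26249 + h) + y(70, 34) = (-26249 - 8487) - 79/121 = -34736 - 79/121 = -4203135/121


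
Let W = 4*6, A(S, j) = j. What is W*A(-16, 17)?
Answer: 408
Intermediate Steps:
W = 24
W*A(-16, 17) = 24*17 = 408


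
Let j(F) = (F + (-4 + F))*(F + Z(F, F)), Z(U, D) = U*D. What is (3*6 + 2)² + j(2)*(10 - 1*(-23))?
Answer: 400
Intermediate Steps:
Z(U, D) = D*U
j(F) = (-4 + 2*F)*(F + F²) (j(F) = (F + (-4 + F))*(F + F*F) = (-4 + 2*F)*(F + F²))
(3*6 + 2)² + j(2)*(10 - 1*(-23)) = (3*6 + 2)² + (2*2*(-2 + 2² - 1*2))*(10 - 1*(-23)) = (18 + 2)² + (2*2*(-2 + 4 - 2))*(10 + 23) = 20² + (2*2*0)*33 = 400 + 0*33 = 400 + 0 = 400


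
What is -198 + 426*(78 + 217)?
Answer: 125472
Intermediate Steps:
-198 + 426*(78 + 217) = -198 + 426*295 = -198 + 125670 = 125472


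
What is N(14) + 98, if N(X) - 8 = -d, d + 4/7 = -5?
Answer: 781/7 ≈ 111.57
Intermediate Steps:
d = -39/7 (d = -4/7 - 5 = -39/7 ≈ -5.5714)
N(X) = 95/7 (N(X) = 8 - 1*(-39/7) = 8 + 39/7 = 95/7)
N(14) + 98 = 95/7 + 98 = 781/7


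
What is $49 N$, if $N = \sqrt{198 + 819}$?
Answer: $147 \sqrt{113} \approx 1562.6$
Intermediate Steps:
$N = 3 \sqrt{113}$ ($N = \sqrt{1017} = 3 \sqrt{113} \approx 31.89$)
$49 N = 49 \cdot 3 \sqrt{113} = 147 \sqrt{113}$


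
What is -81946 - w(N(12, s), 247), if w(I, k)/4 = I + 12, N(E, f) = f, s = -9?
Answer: -81958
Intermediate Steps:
w(I, k) = 48 + 4*I (w(I, k) = 4*(I + 12) = 4*(12 + I) = 48 + 4*I)
-81946 - w(N(12, s), 247) = -81946 - (48 + 4*(-9)) = -81946 - (48 - 36) = -81946 - 1*12 = -81946 - 12 = -81958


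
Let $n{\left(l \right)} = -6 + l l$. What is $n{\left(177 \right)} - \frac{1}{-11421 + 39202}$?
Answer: $\frac{870184262}{27781} \approx 31323.0$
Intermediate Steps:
$n{\left(l \right)} = -6 + l^{2}$
$n{\left(177 \right)} - \frac{1}{-11421 + 39202} = \left(-6 + 177^{2}\right) - \frac{1}{-11421 + 39202} = \left(-6 + 31329\right) - \frac{1}{27781} = 31323 - \frac{1}{27781} = \frac{870184262}{27781}$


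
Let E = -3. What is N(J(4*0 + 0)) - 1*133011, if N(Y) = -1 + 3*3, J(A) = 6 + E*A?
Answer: -133003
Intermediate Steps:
J(A) = 6 - 3*A
N(Y) = 8 (N(Y) = -1 + 9 = 8)
N(J(4*0 + 0)) - 1*133011 = 8 - 1*133011 = 8 - 133011 = -133003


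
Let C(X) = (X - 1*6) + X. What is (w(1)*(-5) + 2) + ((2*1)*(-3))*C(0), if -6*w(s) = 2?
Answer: 119/3 ≈ 39.667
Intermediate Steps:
w(s) = -⅓ (w(s) = -⅙*2 = -⅓)
C(X) = -6 + 2*X (C(X) = (X - 6) + X = (-6 + X) + X = -6 + 2*X)
(w(1)*(-5) + 2) + ((2*1)*(-3))*C(0) = (-⅓*(-5) + 2) + ((2*1)*(-3))*(-6 + 2*0) = (5/3 + 2) + (2*(-3))*(-6 + 0) = 11/3 - 6*(-6) = 11/3 + 36 = 119/3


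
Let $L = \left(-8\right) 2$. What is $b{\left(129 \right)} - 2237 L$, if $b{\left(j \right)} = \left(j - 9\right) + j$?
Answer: $36041$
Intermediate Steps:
$L = -16$
$b{\left(j \right)} = -9 + 2 j$ ($b{\left(j \right)} = \left(-9 + j\right) + j = -9 + 2 j$)
$b{\left(129 \right)} - 2237 L = \left(-9 + 2 \cdot 129\right) - -35792 = \left(-9 + 258\right) + 35792 = 249 + 35792 = 36041$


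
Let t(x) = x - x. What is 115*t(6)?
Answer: 0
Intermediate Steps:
t(x) = 0
115*t(6) = 115*0 = 0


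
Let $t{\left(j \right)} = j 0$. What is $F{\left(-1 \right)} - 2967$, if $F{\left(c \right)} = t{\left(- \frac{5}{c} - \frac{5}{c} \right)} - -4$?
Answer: $-2963$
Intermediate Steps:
$t{\left(j \right)} = 0$
$F{\left(c \right)} = 4$ ($F{\left(c \right)} = 0 - -4 = 0 + 4 = 4$)
$F{\left(-1 \right)} - 2967 = 4 - 2967 = -2963$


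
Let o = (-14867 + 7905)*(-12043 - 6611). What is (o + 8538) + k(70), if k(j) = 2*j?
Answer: 129877826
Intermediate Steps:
o = 129869148 (o = -6962*(-18654) = 129869148)
(o + 8538) + k(70) = (129869148 + 8538) + 2*70 = 129877686 + 140 = 129877826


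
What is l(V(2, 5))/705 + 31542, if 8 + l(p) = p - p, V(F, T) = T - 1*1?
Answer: 22237102/705 ≈ 31542.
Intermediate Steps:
V(F, T) = -1 + T (V(F, T) = T - 1 = -1 + T)
l(p) = -8 (l(p) = -8 + (p - p) = -8 + 0 = -8)
l(V(2, 5))/705 + 31542 = -8/705 + 31542 = 22237102/705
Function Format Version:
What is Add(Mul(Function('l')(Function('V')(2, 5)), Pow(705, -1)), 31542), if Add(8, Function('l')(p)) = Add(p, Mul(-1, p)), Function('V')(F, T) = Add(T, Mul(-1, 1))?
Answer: Rational(22237102, 705) ≈ 31542.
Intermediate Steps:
Function('V')(F, T) = Add(-1, T) (Function('V')(F, T) = Add(T, -1) = Add(-1, T))
Function('l')(p) = -8 (Function('l')(p) = Add(-8, Add(p, Mul(-1, p))) = Add(-8, 0) = -8)
Add(Mul(Function('l')(Function('V')(2, 5)), Pow(705, -1)), 31542) = Add(Mul(-8, Pow(705, -1)), 31542) = Add(Mul(-8, Rational(1, 705)), 31542) = Add(Rational(-8, 705), 31542) = Rational(22237102, 705)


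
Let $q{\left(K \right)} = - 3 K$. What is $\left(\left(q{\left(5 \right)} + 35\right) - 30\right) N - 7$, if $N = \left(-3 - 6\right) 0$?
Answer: $-7$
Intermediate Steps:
$N = 0$ ($N = \left(-9\right) 0 = 0$)
$\left(\left(q{\left(5 \right)} + 35\right) - 30\right) N - 7 = \left(\left(\left(-3\right) 5 + 35\right) - 30\right) 0 - 7 = \left(\left(-15 + 35\right) - 30\right) 0 - 7 = \left(20 - 30\right) 0 - 7 = \left(-10\right) 0 - 7 = 0 - 7 = -7$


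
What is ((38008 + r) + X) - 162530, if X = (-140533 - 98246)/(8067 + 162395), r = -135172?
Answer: -44268197407/170462 ≈ -2.5970e+5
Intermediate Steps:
X = -238779/170462 ≈ -1.4008
((38008 + r) + X) - 162530 = ((38008 - 135172) - 238779/170462) - 162530 = (-97164 - 238779/170462) - 162530 = -16563008547/170462 - 162530 = -44268197407/170462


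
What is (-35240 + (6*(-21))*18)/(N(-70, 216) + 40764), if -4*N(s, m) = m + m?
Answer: -9377/10164 ≈ -0.92257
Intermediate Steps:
N(s, m) = -m/2 (N(s, m) = -(m + m)/4 = -m/2)
(-35240 + (6*(-21))*18)/(N(-70, 216) + 40764) = (-35240 + (6*(-21))*18)/(-1/2*216 + 40764) = (-35240 - 126*18)/(-108 + 40764) = (-35240 - 2268)/40656 = -37508*1/40656 = -9377/10164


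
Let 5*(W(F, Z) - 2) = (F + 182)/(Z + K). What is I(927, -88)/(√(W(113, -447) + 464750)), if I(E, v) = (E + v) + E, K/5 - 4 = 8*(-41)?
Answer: 1766*√79425907431/192128465 ≈ 2.5905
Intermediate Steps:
K = -1620 (K = 20 + 5*(8*(-41)) = 20 + 5*(-328) = 20 - 1640 = -1620)
W(F, Z) = 2 + (182 + F)/(5*(-1620 + Z)) (W(F, Z) = 2 + ((F + 182)/(Z - 1620))/5 = 2 + ((182 + F)/(-1620 + Z))/5 = 2 + (182 + F)/(5*(-1620 + Z)))
I(E, v) = v + 2*E
I(927, -88)/(√(W(113, -447) + 464750)) = (-88 + 2*927)/(√((-16018 + 113 + 10*(-447))/(5*(-1620 - 447)) + 464750)) = (-88 + 1854)/(√((⅕)*(-16018 + 113 - 4470)/(-2067) + 464750)) = 1766/(√((⅕)*(-1/2067)*(-20375) + 464750)) = 1766/(√(4075/2067 + 464750)) = 1766/(√(960642325/2067)) = 1766/((5*√79425907431/2067)) = 1766*(√79425907431/192128465) = 1766*√79425907431/192128465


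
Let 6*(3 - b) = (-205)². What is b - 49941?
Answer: -341653/6 ≈ -56942.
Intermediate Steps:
b = -42007/6 (b = 3 - ⅙*(-205)² = 3 - ⅙*42025 = 3 - 42025/6 = -42007/6 ≈ -7001.2)
b - 49941 = -42007/6 - 49941 = -341653/6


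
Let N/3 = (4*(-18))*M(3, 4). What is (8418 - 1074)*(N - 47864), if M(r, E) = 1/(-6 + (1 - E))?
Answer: -351336960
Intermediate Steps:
M(r, E) = 1/(-5 - E)
N = 24 (N = 3*((4*(-18))*(-1/(5 + 4))) = 3*(-(-72)/9) = 3*(-72*(-⅑)) = 3*8 = 24)
(8418 - 1074)*(N - 47864) = (8418 - 1074)*(24 - 47864) = 7344*(-47840) = -351336960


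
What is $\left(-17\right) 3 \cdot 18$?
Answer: $-918$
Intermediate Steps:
$\left(-17\right) 3 \cdot 18 = \left(-51\right) 18 = -918$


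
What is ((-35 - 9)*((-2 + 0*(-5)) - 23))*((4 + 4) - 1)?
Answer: 7700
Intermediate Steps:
((-35 - 9)*((-2 + 0*(-5)) - 23))*((4 + 4) - 1) = (-44*((-2 + 0) - 23))*(8 - 1) = -44*(-2 - 23)*7 = -44*(-25)*7 = 1100*7 = 7700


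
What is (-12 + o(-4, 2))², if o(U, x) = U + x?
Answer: 196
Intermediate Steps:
(-12 + o(-4, 2))² = (-12 + (-4 + 2))² = (-12 - 2)² = (-14)² = 196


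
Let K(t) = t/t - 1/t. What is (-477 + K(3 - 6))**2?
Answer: 2036329/9 ≈ 2.2626e+5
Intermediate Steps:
K(t) = 1 - 1/t
(-477 + K(3 - 6))**2 = (-477 + (-1 + (3 - 6))/(3 - 6))**2 = (-477 + (-1 - 3)/(-3))**2 = (-477 - 1/3*(-4))**2 = (-477 + 4/3)**2 = (-1427/3)**2 = 2036329/9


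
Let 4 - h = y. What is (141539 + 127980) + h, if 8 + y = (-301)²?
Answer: 178930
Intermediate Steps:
y = 90593 (y = -8 + (-301)² = -8 + 90601 = 90593)
h = -90589 (h = 4 - 1*90593 = 4 - 90593 = -90589)
(141539 + 127980) + h = (141539 + 127980) - 90589 = 269519 - 90589 = 178930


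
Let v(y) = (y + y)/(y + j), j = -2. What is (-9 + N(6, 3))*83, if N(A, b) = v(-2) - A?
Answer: -1162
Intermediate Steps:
v(y) = 2*y/(-2 + y) (v(y) = (y + y)/(y - 2) = (2*y)/(-2 + y) = 2*y/(-2 + y))
N(A, b) = 1 - A (N(A, b) = 2*(-2)/(-2 - 2) - A = 2*(-2)/(-4) - A = 2*(-2)*(-¼) - A = 1 - A)
(-9 + N(6, 3))*83 = (-9 + (1 - 1*6))*83 = (-9 + (1 - 6))*83 = (-9 - 5)*83 = -14*83 = -1162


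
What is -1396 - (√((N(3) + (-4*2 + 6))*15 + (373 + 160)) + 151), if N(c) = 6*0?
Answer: -1547 - √503 ≈ -1569.4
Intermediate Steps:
N(c) = 0
-1396 - (√((N(3) + (-4*2 + 6))*15 + (373 + 160)) + 151) = -1396 - (√((0 + (-4*2 + 6))*15 + (373 + 160)) + 151) = -1396 - (√((0 + (-8 + 6))*15 + 533) + 151) = -1396 - (√((0 - 2)*15 + 533) + 151) = -1396 - (√(-2*15 + 533) + 151) = -1396 - (√(-30 + 533) + 151) = -1396 - (√503 + 151) = -1396 - (151 + √503) = -1396 + (-151 - √503) = -1547 - √503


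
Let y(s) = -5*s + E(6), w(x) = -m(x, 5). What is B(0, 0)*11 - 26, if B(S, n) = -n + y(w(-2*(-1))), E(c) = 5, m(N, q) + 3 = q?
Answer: 139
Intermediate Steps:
m(N, q) = -3 + q
w(x) = -2 (w(x) = -(-3 + 5) = -1*2 = -2)
y(s) = 5 - 5*s (y(s) = -5*s + 5 = 5 - 5*s)
B(S, n) = 15 - n (B(S, n) = -n + (5 - 5*(-2)) = -n + (5 + 10) = -n + 15 = 15 - n)
B(0, 0)*11 - 26 = (15 - 1*0)*11 - 26 = (15 + 0)*11 - 26 = 15*11 - 26 = 165 - 26 = 139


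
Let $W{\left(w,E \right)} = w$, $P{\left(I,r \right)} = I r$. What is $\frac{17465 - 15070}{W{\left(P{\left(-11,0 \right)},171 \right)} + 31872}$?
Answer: $\frac{2395}{31872} \approx 0.075144$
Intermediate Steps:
$\frac{17465 - 15070}{W{\left(P{\left(-11,0 \right)},171 \right)} + 31872} = \frac{17465 - 15070}{\left(-11\right) 0 + 31872} = \frac{2395}{0 + 31872} = \frac{2395}{31872}$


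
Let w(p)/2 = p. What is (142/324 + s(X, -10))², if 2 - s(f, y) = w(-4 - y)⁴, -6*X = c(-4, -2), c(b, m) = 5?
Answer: 11281785992569/26244 ≈ 4.2988e+8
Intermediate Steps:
X = -⅚ (X = -⅙*5 = -⅚ ≈ -0.83333)
w(p) = 2*p
s(f, y) = 2 - (-8 - 2*y)⁴ (s(f, y) = 2 - (2*(-4 - y))⁴ = 2 - (-8 - 2*y)⁴)
(142/324 + s(X, -10))² = (142/324 + (2 - 16*(4 - 10)⁴))² = (142*(1/324) + (2 - 16*(-6)⁴))² = (71/162 + (2 - 16*1296))² = (71/162 + (2 - 20736))² = (71/162 - 20734)² = (-3358837/162)² = 11281785992569/26244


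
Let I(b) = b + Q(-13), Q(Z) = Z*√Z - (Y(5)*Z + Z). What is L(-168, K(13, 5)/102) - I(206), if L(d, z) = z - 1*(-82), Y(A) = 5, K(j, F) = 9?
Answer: -6865/34 + 13*I*√13 ≈ -201.91 + 46.872*I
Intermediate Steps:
L(d, z) = 82 + z (L(d, z) = z + 82 = 82 + z)
Q(Z) = Z^(3/2) - 6*Z (Q(Z) = Z*√Z - (5*Z + Z) = Z^(3/2) - 6*Z)
I(b) = 78 + b - 13*I*√13 (I(b) = b + ((-13)^(3/2) - 6*(-13)) = b + (-13*I*√13 + 78) = b + (78 - 13*I*√13) = 78 + b - 13*I*√13)
L(-168, K(13, 5)/102) - I(206) = (82 + 9/102) - (78 + 206 - 13*I*√13) = (82 + 9*(1/102)) - (284 - 13*I*√13) = (82 + 3/34) + (-284 + 13*I*√13) = 2791/34 + (-284 + 13*I*√13) = -6865/34 + 13*I*√13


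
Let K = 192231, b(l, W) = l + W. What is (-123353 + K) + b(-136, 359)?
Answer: 69101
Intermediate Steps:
b(l, W) = W + l
(-123353 + K) + b(-136, 359) = (-123353 + 192231) + (359 - 136) = 68878 + 223 = 69101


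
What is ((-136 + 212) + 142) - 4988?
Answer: -4770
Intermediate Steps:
((-136 + 212) + 142) - 4988 = (76 + 142) - 4988 = 218 - 4988 = -4770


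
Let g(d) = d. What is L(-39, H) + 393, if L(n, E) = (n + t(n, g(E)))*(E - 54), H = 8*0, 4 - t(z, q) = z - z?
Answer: 2283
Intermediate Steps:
t(z, q) = 4 (t(z, q) = 4 - (z - z) = 4 - 1*0 = 4 + 0 = 4)
H = 0
L(n, E) = (-54 + E)*(4 + n) (L(n, E) = (n + 4)*(E - 54) = (4 + n)*(-54 + E) = (-54 + E)*(4 + n))
L(-39, H) + 393 = (-216 - 54*(-39) + 4*0 + 0*(-39)) + 393 = (-216 + 2106 + 0 + 0) + 393 = 1890 + 393 = 2283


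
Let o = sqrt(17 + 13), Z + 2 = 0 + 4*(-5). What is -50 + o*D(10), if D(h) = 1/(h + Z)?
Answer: -50 - sqrt(30)/12 ≈ -50.456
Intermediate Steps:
Z = -22 (Z = -2 + (0 + 4*(-5)) = -2 + (0 - 20) = -2 - 20 = -22)
o = sqrt(30) ≈ 5.4772
D(h) = 1/(-22 + h) (D(h) = 1/(h - 22) = 1/(-22 + h))
-50 + o*D(10) = -50 + sqrt(30)/(-22 + 10) = -50 + sqrt(30)/(-12) = -50 + sqrt(30)*(-1/12) = -50 - sqrt(30)/12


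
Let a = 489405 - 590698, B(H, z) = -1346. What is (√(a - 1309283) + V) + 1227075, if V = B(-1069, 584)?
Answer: 1225729 + 4*I*√88161 ≈ 1.2257e+6 + 1187.7*I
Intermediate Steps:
V = -1346
a = -101293
(√(a - 1309283) + V) + 1227075 = (√(-101293 - 1309283) - 1346) + 1227075 = (√(-1410576) - 1346) + 1227075 = (4*I*√88161 - 1346) + 1227075 = (-1346 + 4*I*√88161) + 1227075 = 1225729 + 4*I*√88161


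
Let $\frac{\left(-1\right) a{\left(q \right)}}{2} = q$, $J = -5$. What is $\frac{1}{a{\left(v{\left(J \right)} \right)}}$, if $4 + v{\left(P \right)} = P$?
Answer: $\frac{1}{18} \approx 0.055556$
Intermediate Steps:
$v{\left(P \right)} = -4 + P$
$a{\left(q \right)} = - 2 q$
$\frac{1}{a{\left(v{\left(J \right)} \right)}} = \frac{1}{\left(-2\right) \left(-4 - 5\right)} = \frac{1}{\left(-2\right) \left(-9\right)} = \frac{1}{18}$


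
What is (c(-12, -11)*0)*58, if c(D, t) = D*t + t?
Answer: 0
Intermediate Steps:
c(D, t) = t + D*t
(c(-12, -11)*0)*58 = (-11*(1 - 12)*0)*58 = (-11*(-11)*0)*58 = (121*0)*58 = 0*58 = 0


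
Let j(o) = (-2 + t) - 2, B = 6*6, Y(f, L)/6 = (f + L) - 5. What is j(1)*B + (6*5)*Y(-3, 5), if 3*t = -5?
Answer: -744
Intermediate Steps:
Y(f, L) = -30 + 6*L + 6*f (Y(f, L) = 6*((f + L) - 5) = 6*((L + f) - 5) = 6*(-5 + L + f) = -30 + 6*L + 6*f)
t = -5/3 (t = (⅓)*(-5) = -5/3 ≈ -1.6667)
B = 36
j(o) = -17/3 (j(o) = (-2 - 5/3) - 2 = -11/3 - 2 = -17/3)
j(1)*B + (6*5)*Y(-3, 5) = -17/3*36 + (6*5)*(-30 + 6*5 + 6*(-3)) = -204 + 30*(-30 + 30 - 18) = -204 + 30*(-18) = -204 - 540 = -744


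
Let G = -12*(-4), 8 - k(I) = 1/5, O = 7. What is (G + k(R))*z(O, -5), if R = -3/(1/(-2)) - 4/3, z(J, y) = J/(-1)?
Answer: -1953/5 ≈ -390.60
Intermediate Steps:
z(J, y) = -J (z(J, y) = J*(-1) = -J)
R = 14/3 (R = -3/(1*(-1/2)) - 4*1/3 = -3/(-1/2) - 4/3 = -3*(-2) - 4/3 = 6 - 4/3 = 14/3 ≈ 4.6667)
k(I) = 39/5 (k(I) = 8 - 1/5 = 39/5)
G = 48
(G + k(R))*z(O, -5) = (48 + 39/5)*(-1*7) = (279/5)*(-7) = -1953/5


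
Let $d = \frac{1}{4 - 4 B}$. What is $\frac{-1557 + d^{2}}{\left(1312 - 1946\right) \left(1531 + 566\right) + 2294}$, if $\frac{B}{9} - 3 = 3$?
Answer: $\frac{69977807}{59649856576} \approx 0.0011731$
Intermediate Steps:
$B = 54$ ($B = 27 + 9 \cdot 3 = 27 + 27 = 54$)
$d = - \frac{1}{212}$ ($d = \frac{1}{4 - 216} = \frac{1}{-212} = - \frac{1}{212} \approx -0.004717$)
$\frac{-1557 + d^{2}}{\left(1312 - 1946\right) \left(1531 + 566\right) + 2294} = \frac{-1557 + \left(- \frac{1}{212}\right)^{2}}{\left(1312 - 1946\right) \left(1531 + 566\right) + 2294} = \frac{-1557 + \frac{1}{44944}}{\left(-634\right) 2097 + 2294} = - \frac{69977807}{44944 \left(-1329498 + 2294\right)} = - \frac{69977807}{44944 \left(-1327204\right)} = \left(- \frac{69977807}{44944}\right) \left(- \frac{1}{1327204}\right) = \frac{69977807}{59649856576}$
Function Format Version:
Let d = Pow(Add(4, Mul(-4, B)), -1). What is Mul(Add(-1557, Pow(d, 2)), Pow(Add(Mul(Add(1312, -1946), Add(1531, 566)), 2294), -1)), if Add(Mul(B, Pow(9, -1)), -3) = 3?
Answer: Rational(69977807, 59649856576) ≈ 0.0011731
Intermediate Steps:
B = 54 (B = Add(27, Mul(9, 3)) = Add(27, 27) = 54)
d = Rational(-1, 212) (d = Pow(Add(4, Mul(-4, 54)), -1) = Pow(Add(4, -216), -1) = Pow(-212, -1) = Rational(-1, 212) ≈ -0.0047170)
Mul(Add(-1557, Pow(d, 2)), Pow(Add(Mul(Add(1312, -1946), Add(1531, 566)), 2294), -1)) = Mul(Add(-1557, Pow(Rational(-1, 212), 2)), Pow(Add(Mul(Add(1312, -1946), Add(1531, 566)), 2294), -1)) = Mul(Add(-1557, Rational(1, 44944)), Pow(Add(Mul(-634, 2097), 2294), -1)) = Mul(Rational(-69977807, 44944), Pow(Add(-1329498, 2294), -1)) = Mul(Rational(-69977807, 44944), Pow(-1327204, -1)) = Mul(Rational(-69977807, 44944), Rational(-1, 1327204)) = Rational(69977807, 59649856576)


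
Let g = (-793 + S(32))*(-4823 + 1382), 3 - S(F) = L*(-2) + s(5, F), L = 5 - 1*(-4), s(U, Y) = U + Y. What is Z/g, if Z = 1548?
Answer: 516/927923 ≈ 0.00055608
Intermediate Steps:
L = 9 (L = 5 + 4 = 9)
S(F) = 16 - F (S(F) = 3 - (9*(-2) + (5 + F)) = 3 - (-18 + (5 + F)) = 3 - (-13 + F) = 3 + (13 - F) = 16 - F)
g = 2783769 (g = (-793 + (16 - 1*32))*(-4823 + 1382) = (-793 + (16 - 32))*(-3441) = (-793 - 16)*(-3441) = -809*(-3441) = 2783769)
Z/g = 1548/2783769 = 1548*(1/2783769) = 516/927923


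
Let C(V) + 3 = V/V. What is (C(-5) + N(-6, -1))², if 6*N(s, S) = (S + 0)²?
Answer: 121/36 ≈ 3.3611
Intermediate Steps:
N(s, S) = S²/6 (N(s, S) = (S + 0)²/6 = S²/6)
C(V) = -2 (C(V) = -3 + V/V = -3 + 1 = -2)
(C(-5) + N(-6, -1))² = (-2 + (⅙)*(-1)²)² = (-2 + (⅙)*1)² = (-2 + ⅙)² = (-11/6)² = 121/36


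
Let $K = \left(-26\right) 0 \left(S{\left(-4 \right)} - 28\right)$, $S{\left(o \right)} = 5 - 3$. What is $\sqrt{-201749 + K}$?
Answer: $i \sqrt{201749} \approx 449.17 i$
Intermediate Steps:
$S{\left(o \right)} = 2$
$K = 0$ ($K = \left(-26\right) 0 \left(2 - 28\right) = 0 \left(2 - 28\right) = 0 \left(-26\right) = 0$)
$\sqrt{-201749 + K} = \sqrt{-201749 + 0} = \sqrt{-201749} = i \sqrt{201749}$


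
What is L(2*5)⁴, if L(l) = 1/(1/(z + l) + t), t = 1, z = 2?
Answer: 20736/28561 ≈ 0.72602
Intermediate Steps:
L(l) = 1/(1 + 1/(2 + l)) (L(l) = 1/(1/(2 + l) + 1) = 1/(1 + 1/(2 + l)))
L(2*5)⁴ = ((2 + 2*5)/(3 + 2*5))⁴ = ((2 + 10)/(3 + 10))⁴ = (12/13)⁴ = 20736/28561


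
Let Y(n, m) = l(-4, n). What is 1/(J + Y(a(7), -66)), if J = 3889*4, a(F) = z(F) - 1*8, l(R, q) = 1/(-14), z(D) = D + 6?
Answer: 14/217783 ≈ 6.4284e-5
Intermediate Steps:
z(D) = 6 + D
l(R, q) = -1/14
a(F) = -2 + F (a(F) = (6 + F) - 1*8 = (6 + F) - 8 = -2 + F)
Y(n, m) = -1/14
J = 15556
1/(J + Y(a(7), -66)) = 1/(15556 - 1/14) = 1/(217783/14) = 14/217783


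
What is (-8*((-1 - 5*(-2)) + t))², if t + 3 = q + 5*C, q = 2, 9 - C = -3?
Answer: 295936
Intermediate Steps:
C = 12 (C = 9 - 1*(-3) = 9 + 3 = 12)
t = 59 (t = -3 + (2 + 5*12) = -3 + (2 + 60) = -3 + 62 = 59)
(-8*((-1 - 5*(-2)) + t))² = (-8*((-1 - 5*(-2)) + 59))² = (-8*((-1 + 10) + 59))² = (-8*(9 + 59))² = (-8*68)² = (-544)² = 295936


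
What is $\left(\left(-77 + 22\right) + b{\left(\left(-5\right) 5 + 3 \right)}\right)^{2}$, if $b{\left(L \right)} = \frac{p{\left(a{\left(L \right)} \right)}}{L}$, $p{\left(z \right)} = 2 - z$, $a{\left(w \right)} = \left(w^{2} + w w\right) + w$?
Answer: $\frac{17689}{121} \approx 146.19$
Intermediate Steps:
$a{\left(w \right)} = w + 2 w^{2}$ ($a{\left(w \right)} = \left(w^{2} + w^{2}\right) + w = 2 w^{2} + w = w + 2 w^{2}$)
$b{\left(L \right)} = \frac{2 - L \left(1 + 2 L\right)}{L}$
$\left(\left(-77 + 22\right) + b{\left(\left(-5\right) 5 + 3 \right)}\right)^{2} = \left(\left(-77 + 22\right) - \left(1 - \frac{2}{\left(-5\right) 5 + 3} + 2 \left(\left(-5\right) 5 + 3\right)\right)\right)^{2} = \left(-55 - \left(1 - \frac{2}{-25 + 3} + 2 \left(-25 + 3\right)\right)\right)^{2} = \left(-55 - \left(-43 + \frac{1}{11}\right)\right)^{2} = \left(-55 + \left(-1 + 44 + 2 \left(- \frac{1}{22}\right)\right)\right)^{2} = \left(-55 - - \frac{472}{11}\right)^{2} = \left(-55 + \frac{472}{11}\right)^{2} = \left(- \frac{133}{11}\right)^{2} = \frac{17689}{121}$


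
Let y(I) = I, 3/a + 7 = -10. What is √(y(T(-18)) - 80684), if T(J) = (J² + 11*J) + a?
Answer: I*√23281313/17 ≈ 283.83*I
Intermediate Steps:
a = -3/17 (a = 3/(-7 - 10) = 3/(-17) = 3*(-1/17) = -3/17 ≈ -0.17647)
T(J) = -3/17 + J² + 11*J (T(J) = (J² + 11*J) - 3/17 = -3/17 + J² + 11*J)
√(y(T(-18)) - 80684) = √((-3/17 + (-18)² + 11*(-18)) - 80684) = √((-3/17 + 324 - 198) - 80684) = √(2139/17 - 80684) = √(-1369489/17) = I*√23281313/17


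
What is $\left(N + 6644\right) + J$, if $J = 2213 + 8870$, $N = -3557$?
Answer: $14170$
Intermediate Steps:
$J = 11083$
$\left(N + 6644\right) + J = \left(-3557 + 6644\right) + 11083 = 3087 + 11083 = 14170$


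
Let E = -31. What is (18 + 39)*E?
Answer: -1767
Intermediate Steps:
(18 + 39)*E = (18 + 39)*(-31) = 57*(-31) = -1767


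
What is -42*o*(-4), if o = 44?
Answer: 7392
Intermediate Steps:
-42*o*(-4) = -42*44*(-4) = -1848*(-4) = 7392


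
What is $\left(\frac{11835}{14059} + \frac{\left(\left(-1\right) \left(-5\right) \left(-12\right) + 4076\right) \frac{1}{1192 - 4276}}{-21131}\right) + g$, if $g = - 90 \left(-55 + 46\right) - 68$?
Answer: $\frac{10008668679697}{13473484827} \approx 742.84$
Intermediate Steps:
$g = 742$ ($g = \left(-90\right) \left(-9\right) - 68 = 810 - 68 = 742$)
$\left(\frac{11835}{14059} + \frac{\left(\left(-1\right) \left(-5\right) \left(-12\right) + 4076\right) \frac{1}{1192 - 4276}}{-21131}\right) + g = \left(\frac{11835}{14059} + \frac{\left(\left(-1\right) \left(-5\right) \left(-12\right) + 4076\right) \frac{1}{1192 - 4276}}{-21131}\right) + 742 = \left(11835 \cdot \frac{1}{14059} + \frac{5 \left(-12\right) + 4076}{-3084} \left(- \frac{1}{21131}\right)\right) + 742 = \left(\frac{11835}{14059} + \left(-60 + 4076\right) \left(- \frac{1}{3084}\right) \left(- \frac{1}{21131}\right)\right) + 742 = \left(\frac{11835}{14059} + 4016 \left(- \frac{1}{3084}\right) \left(- \frac{1}{21131}\right)\right) + 742 = \left(\frac{11835}{14059} - - \frac{1004}{16292001}\right) + 742 = \left(\frac{11835}{14059} + \frac{1004}{16292001}\right) + 742 = \frac{11342938063}{13473484827} + 742 = \frac{10008668679697}{13473484827}$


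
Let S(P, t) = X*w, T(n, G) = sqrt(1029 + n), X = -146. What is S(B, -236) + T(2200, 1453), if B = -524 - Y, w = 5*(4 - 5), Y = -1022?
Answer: 730 + sqrt(3229) ≈ 786.82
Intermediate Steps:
w = -5 (w = 5*(-1) = -5)
B = 498 (B = -524 - 1*(-1022) = -524 + 1022 = 498)
S(P, t) = 730 (S(P, t) = -146*(-5) = 730)
S(B, -236) + T(2200, 1453) = 730 + sqrt(1029 + 2200) = 730 + sqrt(3229)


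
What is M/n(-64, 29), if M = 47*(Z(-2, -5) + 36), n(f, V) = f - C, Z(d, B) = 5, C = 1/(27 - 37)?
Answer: -19270/639 ≈ -30.156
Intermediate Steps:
C = -⅒ (C = 1/(-10) = -⅒ ≈ -0.10000)
n(f, V) = ⅒ + f (n(f, V) = f - 1*(-⅒) = f + ⅒ = ⅒ + f)
M = 1927 (M = 47*(5 + 36) = 47*41 = 1927)
M/n(-64, 29) = 1927/(⅒ - 64) = 1927/(-639/10) = 1927*(-10/639) = -19270/639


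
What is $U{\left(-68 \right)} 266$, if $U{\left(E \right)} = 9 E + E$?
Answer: $-180880$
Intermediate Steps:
$U{\left(E \right)} = 10 E$
$U{\left(-68 \right)} 266 = 10 \left(-68\right) 266 = \left(-680\right) 266 = -180880$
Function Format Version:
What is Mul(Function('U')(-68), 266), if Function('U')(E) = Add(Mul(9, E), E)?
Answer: -180880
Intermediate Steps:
Function('U')(E) = Mul(10, E)
Mul(Function('U')(-68), 266) = Mul(Mul(10, -68), 266) = Mul(-680, 266) = -180880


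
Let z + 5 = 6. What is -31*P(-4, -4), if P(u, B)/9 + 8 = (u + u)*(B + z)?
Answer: -4464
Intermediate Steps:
z = 1 (z = -5 + 6 = 1)
P(u, B) = -72 + 18*u*(1 + B) (P(u, B) = -72 + 9*((u + u)*(B + 1)) = -72 + 9*((2*u)*(1 + B)) = -72 + 9*(2*u*(1 + B)) = -72 + 18*u*(1 + B))
-31*P(-4, -4) = -31*(-72 + 18*(-4) + 18*(-4)*(-4)) = -31*(-72 - 72 + 288) = -31*144 = -4464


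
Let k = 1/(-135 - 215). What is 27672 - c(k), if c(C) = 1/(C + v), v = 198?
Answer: 1917641578/69299 ≈ 27672.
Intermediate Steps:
k = -1/350 (k = 1/(-350) = -1/350 ≈ -0.0028571)
c(C) = 1/(198 + C) (c(C) = 1/(C + 198) = 1/(198 + C))
27672 - c(k) = 27672 - 1/(198 - 1/350) = 27672 - 1/69299/350 = 27672 - 1*350/69299 = 27672 - 350/69299 = 1917641578/69299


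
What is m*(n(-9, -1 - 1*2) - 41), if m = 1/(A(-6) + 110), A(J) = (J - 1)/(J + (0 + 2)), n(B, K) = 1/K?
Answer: -496/1341 ≈ -0.36987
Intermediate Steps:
A(J) = (-1 + J)/(2 + J) (A(J) = (-1 + J)/(J + 2) = (-1 + J)/(2 + J))
m = 4/447 (m = 1/((-1 - 6)/(2 - 6) + 110) = 1/(-7/(-4) + 110) = 1/(-¼*(-7) + 110) = 1/(7/4 + 110) = 1/(447/4) = 4/447 ≈ 0.0089485)
m*(n(-9, -1 - 1*2) - 41) = 4*(1/(-1 - 1*2) - 41)/447 = 4*(1/(-1 - 2) - 41)/447 = 4*(1/(-3) - 41)/447 = 4*(-⅓ - 41)/447 = (4/447)*(-124/3) = -496/1341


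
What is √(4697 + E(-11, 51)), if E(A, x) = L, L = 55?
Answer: 12*√33 ≈ 68.935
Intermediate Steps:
E(A, x) = 55
√(4697 + E(-11, 51)) = √(4697 + 55) = √4752 = 12*√33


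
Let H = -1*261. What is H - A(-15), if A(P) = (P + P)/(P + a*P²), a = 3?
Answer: -5741/22 ≈ -260.95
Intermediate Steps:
A(P) = 2*P/(P + 3*P²) (A(P) = (P + P)/(P + 3*P²) = (2*P)/(P + 3*P²) = 2*P/(P + 3*P²))
H = -261
H - A(-15) = -261 - 2/(1 + 3*(-15)) = -261 - 2/(1 - 45) = -261 - 2/(-44) = -261 - 2*(-1)/44 = -261 - 1*(-1/22) = -261 + 1/22 = -5741/22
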